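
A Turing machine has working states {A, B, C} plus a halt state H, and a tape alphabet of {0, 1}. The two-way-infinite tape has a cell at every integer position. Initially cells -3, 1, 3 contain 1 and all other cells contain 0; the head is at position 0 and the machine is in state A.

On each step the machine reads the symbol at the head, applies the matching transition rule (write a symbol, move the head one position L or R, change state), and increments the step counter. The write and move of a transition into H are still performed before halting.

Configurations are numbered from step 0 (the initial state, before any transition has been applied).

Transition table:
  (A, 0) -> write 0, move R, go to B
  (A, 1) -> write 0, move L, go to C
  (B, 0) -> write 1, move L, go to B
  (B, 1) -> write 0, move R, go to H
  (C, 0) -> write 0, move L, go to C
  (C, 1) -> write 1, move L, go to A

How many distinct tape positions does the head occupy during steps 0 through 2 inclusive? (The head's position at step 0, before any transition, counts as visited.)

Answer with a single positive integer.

Answer: 3

Derivation:
Step 1: in state A at pos 0, read 0 -> (A,0)->write 0,move R,goto B. Now: state=B, head=1, tape[-4..4]=010001010 (head:      ^)
Step 2: in state B at pos 1, read 1 -> (B,1)->write 0,move R,goto H. Now: state=H, head=2, tape[-4..4]=010000010 (head:       ^)
Head positions at steps 0..2: starting at 0, distinct positions visited = {0, 1, 2} -> 3 position(s)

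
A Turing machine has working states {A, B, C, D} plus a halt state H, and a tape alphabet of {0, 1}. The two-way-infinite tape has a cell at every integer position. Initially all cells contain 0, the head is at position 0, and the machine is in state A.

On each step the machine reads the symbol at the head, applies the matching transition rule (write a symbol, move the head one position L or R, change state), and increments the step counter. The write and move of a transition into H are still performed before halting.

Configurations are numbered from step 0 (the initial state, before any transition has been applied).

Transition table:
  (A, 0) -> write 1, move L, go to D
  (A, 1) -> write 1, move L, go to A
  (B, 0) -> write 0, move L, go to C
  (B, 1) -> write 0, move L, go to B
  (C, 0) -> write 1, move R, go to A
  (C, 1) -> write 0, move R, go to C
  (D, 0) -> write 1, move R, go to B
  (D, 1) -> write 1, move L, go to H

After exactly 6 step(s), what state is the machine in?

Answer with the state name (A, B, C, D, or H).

Step 1: in state A at pos 0, read 0 -> (A,0)->write 1,move L,goto D. Now: state=D, head=-1, tape[-2..1]=0010 (head:  ^)
Step 2: in state D at pos -1, read 0 -> (D,0)->write 1,move R,goto B. Now: state=B, head=0, tape[-2..1]=0110 (head:   ^)
Step 3: in state B at pos 0, read 1 -> (B,1)->write 0,move L,goto B. Now: state=B, head=-1, tape[-2..1]=0100 (head:  ^)
Step 4: in state B at pos -1, read 1 -> (B,1)->write 0,move L,goto B. Now: state=B, head=-2, tape[-3..1]=00000 (head:  ^)
Step 5: in state B at pos -2, read 0 -> (B,0)->write 0,move L,goto C. Now: state=C, head=-3, tape[-4..1]=000000 (head:  ^)
Step 6: in state C at pos -3, read 0 -> (C,0)->write 1,move R,goto A. Now: state=A, head=-2, tape[-4..1]=010000 (head:   ^)

Answer: A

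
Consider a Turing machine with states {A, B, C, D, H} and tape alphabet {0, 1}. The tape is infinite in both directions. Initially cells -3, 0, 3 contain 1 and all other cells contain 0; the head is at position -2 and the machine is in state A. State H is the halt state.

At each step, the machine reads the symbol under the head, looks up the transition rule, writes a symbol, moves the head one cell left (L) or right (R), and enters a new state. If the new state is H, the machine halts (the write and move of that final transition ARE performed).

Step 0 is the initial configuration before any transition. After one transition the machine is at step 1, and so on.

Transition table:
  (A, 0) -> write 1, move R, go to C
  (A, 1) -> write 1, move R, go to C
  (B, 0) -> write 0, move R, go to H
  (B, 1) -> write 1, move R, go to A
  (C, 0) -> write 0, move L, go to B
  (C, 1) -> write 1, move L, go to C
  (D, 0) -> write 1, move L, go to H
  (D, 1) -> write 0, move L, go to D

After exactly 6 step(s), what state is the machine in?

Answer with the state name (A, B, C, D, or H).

Step 1: in state A at pos -2, read 0 -> (A,0)->write 1,move R,goto C. Now: state=C, head=-1, tape[-4..4]=011010010 (head:    ^)
Step 2: in state C at pos -1, read 0 -> (C,0)->write 0,move L,goto B. Now: state=B, head=-2, tape[-4..4]=011010010 (head:   ^)
Step 3: in state B at pos -2, read 1 -> (B,1)->write 1,move R,goto A. Now: state=A, head=-1, tape[-4..4]=011010010 (head:    ^)
Step 4: in state A at pos -1, read 0 -> (A,0)->write 1,move R,goto C. Now: state=C, head=0, tape[-4..4]=011110010 (head:     ^)
Step 5: in state C at pos 0, read 1 -> (C,1)->write 1,move L,goto C. Now: state=C, head=-1, tape[-4..4]=011110010 (head:    ^)
Step 6: in state C at pos -1, read 1 -> (C,1)->write 1,move L,goto C. Now: state=C, head=-2, tape[-4..4]=011110010 (head:   ^)

Answer: C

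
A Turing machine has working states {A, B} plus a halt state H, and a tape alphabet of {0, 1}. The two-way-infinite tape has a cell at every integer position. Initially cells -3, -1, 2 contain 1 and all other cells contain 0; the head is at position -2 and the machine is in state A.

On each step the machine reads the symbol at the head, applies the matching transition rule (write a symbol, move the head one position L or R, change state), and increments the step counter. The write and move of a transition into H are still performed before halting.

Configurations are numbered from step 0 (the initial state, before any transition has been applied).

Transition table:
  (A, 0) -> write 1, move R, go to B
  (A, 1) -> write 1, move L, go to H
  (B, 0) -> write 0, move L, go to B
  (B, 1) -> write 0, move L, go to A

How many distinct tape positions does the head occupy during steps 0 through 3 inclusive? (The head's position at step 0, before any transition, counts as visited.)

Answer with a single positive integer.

Step 1: in state A at pos -2, read 0 -> (A,0)->write 1,move R,goto B. Now: state=B, head=-1, tape[-4..3]=01110010 (head:    ^)
Step 2: in state B at pos -1, read 1 -> (B,1)->write 0,move L,goto A. Now: state=A, head=-2, tape[-4..3]=01100010 (head:   ^)
Step 3: in state A at pos -2, read 1 -> (A,1)->write 1,move L,goto H. Now: state=H, head=-3, tape[-4..3]=01100010 (head:  ^)
Head positions at steps 0..3: starting at -2, distinct positions visited = {-3, -2, -1} -> 3 position(s)

Answer: 3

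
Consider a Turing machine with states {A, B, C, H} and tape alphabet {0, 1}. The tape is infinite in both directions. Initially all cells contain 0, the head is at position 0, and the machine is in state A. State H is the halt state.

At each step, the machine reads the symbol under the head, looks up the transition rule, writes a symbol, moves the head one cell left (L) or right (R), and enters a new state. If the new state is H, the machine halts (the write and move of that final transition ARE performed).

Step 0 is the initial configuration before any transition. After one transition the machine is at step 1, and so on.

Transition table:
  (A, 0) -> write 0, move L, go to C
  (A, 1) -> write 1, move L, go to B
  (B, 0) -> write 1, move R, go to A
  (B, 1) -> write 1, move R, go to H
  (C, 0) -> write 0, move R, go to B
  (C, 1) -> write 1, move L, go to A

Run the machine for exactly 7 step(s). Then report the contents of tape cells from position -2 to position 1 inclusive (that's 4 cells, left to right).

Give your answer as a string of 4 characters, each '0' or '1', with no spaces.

Answer: 0010

Derivation:
Step 1: in state A at pos 0, read 0 -> (A,0)->write 0,move L,goto C. Now: state=C, head=-1, tape[-2..1]=0000 (head:  ^)
Step 2: in state C at pos -1, read 0 -> (C,0)->write 0,move R,goto B. Now: state=B, head=0, tape[-2..1]=0000 (head:   ^)
Step 3: in state B at pos 0, read 0 -> (B,0)->write 1,move R,goto A. Now: state=A, head=1, tape[-2..2]=00100 (head:    ^)
Step 4: in state A at pos 1, read 0 -> (A,0)->write 0,move L,goto C. Now: state=C, head=0, tape[-2..2]=00100 (head:   ^)
Step 5: in state C at pos 0, read 1 -> (C,1)->write 1,move L,goto A. Now: state=A, head=-1, tape[-2..2]=00100 (head:  ^)
Step 6: in state A at pos -1, read 0 -> (A,0)->write 0,move L,goto C. Now: state=C, head=-2, tape[-3..2]=000100 (head:  ^)
Step 7: in state C at pos -2, read 0 -> (C,0)->write 0,move R,goto B. Now: state=B, head=-1, tape[-3..2]=000100 (head:   ^)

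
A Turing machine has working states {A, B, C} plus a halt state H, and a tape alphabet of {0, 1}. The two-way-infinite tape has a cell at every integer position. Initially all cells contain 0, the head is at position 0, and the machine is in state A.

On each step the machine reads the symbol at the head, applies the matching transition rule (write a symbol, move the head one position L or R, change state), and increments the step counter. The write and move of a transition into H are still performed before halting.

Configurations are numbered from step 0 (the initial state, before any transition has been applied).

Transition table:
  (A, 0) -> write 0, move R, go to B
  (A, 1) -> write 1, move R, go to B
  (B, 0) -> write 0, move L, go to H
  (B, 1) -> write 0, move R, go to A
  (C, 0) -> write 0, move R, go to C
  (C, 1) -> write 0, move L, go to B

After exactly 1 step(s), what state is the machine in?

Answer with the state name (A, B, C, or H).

Step 1: in state A at pos 0, read 0 -> (A,0)->write 0,move R,goto B. Now: state=B, head=1, tape[-1..2]=0000 (head:   ^)

Answer: B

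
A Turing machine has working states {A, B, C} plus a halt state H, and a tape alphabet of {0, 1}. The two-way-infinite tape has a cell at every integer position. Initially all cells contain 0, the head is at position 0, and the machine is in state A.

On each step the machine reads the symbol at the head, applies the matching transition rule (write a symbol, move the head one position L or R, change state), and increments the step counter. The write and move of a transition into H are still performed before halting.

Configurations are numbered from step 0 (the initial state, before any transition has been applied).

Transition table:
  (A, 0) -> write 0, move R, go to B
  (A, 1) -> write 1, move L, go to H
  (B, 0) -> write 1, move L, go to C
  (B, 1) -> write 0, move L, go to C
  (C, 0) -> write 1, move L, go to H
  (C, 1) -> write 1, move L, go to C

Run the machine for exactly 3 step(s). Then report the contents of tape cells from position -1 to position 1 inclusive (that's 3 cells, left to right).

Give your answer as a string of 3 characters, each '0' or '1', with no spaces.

Answer: 011

Derivation:
Step 1: in state A at pos 0, read 0 -> (A,0)->write 0,move R,goto B. Now: state=B, head=1, tape[-1..2]=0000 (head:   ^)
Step 2: in state B at pos 1, read 0 -> (B,0)->write 1,move L,goto C. Now: state=C, head=0, tape[-1..2]=0010 (head:  ^)
Step 3: in state C at pos 0, read 0 -> (C,0)->write 1,move L,goto H. Now: state=H, head=-1, tape[-2..2]=00110 (head:  ^)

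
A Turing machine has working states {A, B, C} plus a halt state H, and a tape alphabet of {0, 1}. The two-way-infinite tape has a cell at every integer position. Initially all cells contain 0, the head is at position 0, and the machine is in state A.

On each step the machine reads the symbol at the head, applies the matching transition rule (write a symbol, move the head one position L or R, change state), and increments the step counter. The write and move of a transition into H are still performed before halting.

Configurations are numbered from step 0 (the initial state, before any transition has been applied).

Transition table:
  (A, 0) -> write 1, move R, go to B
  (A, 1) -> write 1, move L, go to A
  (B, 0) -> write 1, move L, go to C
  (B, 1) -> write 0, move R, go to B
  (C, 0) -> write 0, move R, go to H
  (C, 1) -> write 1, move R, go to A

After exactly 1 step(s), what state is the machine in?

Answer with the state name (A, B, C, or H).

Answer: B

Derivation:
Step 1: in state A at pos 0, read 0 -> (A,0)->write 1,move R,goto B. Now: state=B, head=1, tape[-1..2]=0100 (head:   ^)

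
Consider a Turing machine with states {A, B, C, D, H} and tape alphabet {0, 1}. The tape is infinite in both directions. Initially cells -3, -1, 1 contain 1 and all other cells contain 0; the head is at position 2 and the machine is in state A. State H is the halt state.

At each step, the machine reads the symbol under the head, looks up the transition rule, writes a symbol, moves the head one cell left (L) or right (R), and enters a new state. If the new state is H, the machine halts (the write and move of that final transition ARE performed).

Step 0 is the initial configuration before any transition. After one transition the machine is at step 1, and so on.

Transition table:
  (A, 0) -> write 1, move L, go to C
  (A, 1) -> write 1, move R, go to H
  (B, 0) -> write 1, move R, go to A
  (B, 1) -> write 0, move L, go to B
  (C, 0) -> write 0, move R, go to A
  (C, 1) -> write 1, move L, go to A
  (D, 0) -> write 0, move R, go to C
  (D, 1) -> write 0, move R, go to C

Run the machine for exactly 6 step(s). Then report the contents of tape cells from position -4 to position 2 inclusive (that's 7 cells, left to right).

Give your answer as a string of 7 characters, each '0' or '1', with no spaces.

Answer: 0111111

Derivation:
Step 1: in state A at pos 2, read 0 -> (A,0)->write 1,move L,goto C. Now: state=C, head=1, tape[-4..3]=01010110 (head:      ^)
Step 2: in state C at pos 1, read 1 -> (C,1)->write 1,move L,goto A. Now: state=A, head=0, tape[-4..3]=01010110 (head:     ^)
Step 3: in state A at pos 0, read 0 -> (A,0)->write 1,move L,goto C. Now: state=C, head=-1, tape[-4..3]=01011110 (head:    ^)
Step 4: in state C at pos -1, read 1 -> (C,1)->write 1,move L,goto A. Now: state=A, head=-2, tape[-4..3]=01011110 (head:   ^)
Step 5: in state A at pos -2, read 0 -> (A,0)->write 1,move L,goto C. Now: state=C, head=-3, tape[-4..3]=01111110 (head:  ^)
Step 6: in state C at pos -3, read 1 -> (C,1)->write 1,move L,goto A. Now: state=A, head=-4, tape[-5..3]=001111110 (head:  ^)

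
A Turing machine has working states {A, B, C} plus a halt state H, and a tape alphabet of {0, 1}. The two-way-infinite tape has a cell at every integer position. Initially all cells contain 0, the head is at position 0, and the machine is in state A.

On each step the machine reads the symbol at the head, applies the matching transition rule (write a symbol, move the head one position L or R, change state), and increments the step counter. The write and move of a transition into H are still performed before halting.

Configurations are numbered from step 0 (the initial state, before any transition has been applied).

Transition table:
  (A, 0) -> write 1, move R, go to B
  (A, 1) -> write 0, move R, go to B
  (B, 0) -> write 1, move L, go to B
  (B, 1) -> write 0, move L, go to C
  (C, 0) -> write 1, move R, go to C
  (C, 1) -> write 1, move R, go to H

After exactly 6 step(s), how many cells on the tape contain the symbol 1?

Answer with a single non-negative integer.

Step 1: in state A at pos 0, read 0 -> (A,0)->write 1,move R,goto B. Now: state=B, head=1, tape[-1..2]=0100 (head:   ^)
Step 2: in state B at pos 1, read 0 -> (B,0)->write 1,move L,goto B. Now: state=B, head=0, tape[-1..2]=0110 (head:  ^)
Step 3: in state B at pos 0, read 1 -> (B,1)->write 0,move L,goto C. Now: state=C, head=-1, tape[-2..2]=00010 (head:  ^)
Step 4: in state C at pos -1, read 0 -> (C,0)->write 1,move R,goto C. Now: state=C, head=0, tape[-2..2]=01010 (head:   ^)
Step 5: in state C at pos 0, read 0 -> (C,0)->write 1,move R,goto C. Now: state=C, head=1, tape[-2..2]=01110 (head:    ^)
Step 6: in state C at pos 1, read 1 -> (C,1)->write 1,move R,goto H. Now: state=H, head=2, tape[-2..3]=011100 (head:     ^)
Cells containing 1 after step 6: {-1, 0, 1} -> 3 cell(s)

Answer: 3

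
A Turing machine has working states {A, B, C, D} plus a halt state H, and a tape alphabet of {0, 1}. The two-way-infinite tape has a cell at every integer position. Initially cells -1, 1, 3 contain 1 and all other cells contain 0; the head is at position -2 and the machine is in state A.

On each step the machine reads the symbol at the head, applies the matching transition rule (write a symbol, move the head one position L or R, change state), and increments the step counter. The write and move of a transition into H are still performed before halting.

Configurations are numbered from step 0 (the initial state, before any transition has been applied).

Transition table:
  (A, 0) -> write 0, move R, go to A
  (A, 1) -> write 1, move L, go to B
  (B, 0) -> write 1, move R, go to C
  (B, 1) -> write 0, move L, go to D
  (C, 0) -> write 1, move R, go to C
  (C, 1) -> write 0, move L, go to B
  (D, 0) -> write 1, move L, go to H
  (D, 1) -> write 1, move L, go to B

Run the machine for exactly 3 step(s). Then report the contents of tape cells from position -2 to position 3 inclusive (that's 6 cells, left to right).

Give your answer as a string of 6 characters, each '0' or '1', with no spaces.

Answer: 110101

Derivation:
Step 1: in state A at pos -2, read 0 -> (A,0)->write 0,move R,goto A. Now: state=A, head=-1, tape[-3..4]=00101010 (head:   ^)
Step 2: in state A at pos -1, read 1 -> (A,1)->write 1,move L,goto B. Now: state=B, head=-2, tape[-3..4]=00101010 (head:  ^)
Step 3: in state B at pos -2, read 0 -> (B,0)->write 1,move R,goto C. Now: state=C, head=-1, tape[-3..4]=01101010 (head:   ^)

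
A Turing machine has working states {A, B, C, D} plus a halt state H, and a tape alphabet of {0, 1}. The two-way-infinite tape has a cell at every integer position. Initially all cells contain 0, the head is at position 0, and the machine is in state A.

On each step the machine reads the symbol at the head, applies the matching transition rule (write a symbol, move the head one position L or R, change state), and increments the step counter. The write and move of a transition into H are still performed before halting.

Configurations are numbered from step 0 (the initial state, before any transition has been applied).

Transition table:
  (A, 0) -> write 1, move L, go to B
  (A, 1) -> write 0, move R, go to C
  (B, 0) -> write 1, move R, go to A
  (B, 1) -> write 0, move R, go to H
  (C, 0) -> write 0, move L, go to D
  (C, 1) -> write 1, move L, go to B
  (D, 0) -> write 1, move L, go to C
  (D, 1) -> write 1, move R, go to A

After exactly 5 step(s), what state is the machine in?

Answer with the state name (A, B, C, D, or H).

Answer: C

Derivation:
Step 1: in state A at pos 0, read 0 -> (A,0)->write 1,move L,goto B. Now: state=B, head=-1, tape[-2..1]=0010 (head:  ^)
Step 2: in state B at pos -1, read 0 -> (B,0)->write 1,move R,goto A. Now: state=A, head=0, tape[-2..1]=0110 (head:   ^)
Step 3: in state A at pos 0, read 1 -> (A,1)->write 0,move R,goto C. Now: state=C, head=1, tape[-2..2]=01000 (head:    ^)
Step 4: in state C at pos 1, read 0 -> (C,0)->write 0,move L,goto D. Now: state=D, head=0, tape[-2..2]=01000 (head:   ^)
Step 5: in state D at pos 0, read 0 -> (D,0)->write 1,move L,goto C. Now: state=C, head=-1, tape[-2..2]=01100 (head:  ^)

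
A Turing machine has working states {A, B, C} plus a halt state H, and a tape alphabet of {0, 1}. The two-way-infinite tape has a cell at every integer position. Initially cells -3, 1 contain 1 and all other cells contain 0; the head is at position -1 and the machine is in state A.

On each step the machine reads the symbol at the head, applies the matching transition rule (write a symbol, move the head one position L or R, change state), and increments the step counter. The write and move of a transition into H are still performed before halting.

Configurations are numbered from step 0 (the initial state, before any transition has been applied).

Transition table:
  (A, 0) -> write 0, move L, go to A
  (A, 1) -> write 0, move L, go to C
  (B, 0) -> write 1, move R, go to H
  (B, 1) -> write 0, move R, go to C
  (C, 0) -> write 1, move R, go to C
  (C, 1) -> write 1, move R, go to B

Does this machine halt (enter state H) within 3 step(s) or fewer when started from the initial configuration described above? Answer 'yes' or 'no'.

Answer: no

Derivation:
Step 1: in state A at pos -1, read 0 -> (A,0)->write 0,move L,goto A. Now: state=A, head=-2, tape[-4..2]=0100010 (head:   ^)
Step 2: in state A at pos -2, read 0 -> (A,0)->write 0,move L,goto A. Now: state=A, head=-3, tape[-4..2]=0100010 (head:  ^)
Step 3: in state A at pos -3, read 1 -> (A,1)->write 0,move L,goto C. Now: state=C, head=-4, tape[-5..2]=00000010 (head:  ^)
After 3 step(s): state = C (not H) -> not halted within 3 -> no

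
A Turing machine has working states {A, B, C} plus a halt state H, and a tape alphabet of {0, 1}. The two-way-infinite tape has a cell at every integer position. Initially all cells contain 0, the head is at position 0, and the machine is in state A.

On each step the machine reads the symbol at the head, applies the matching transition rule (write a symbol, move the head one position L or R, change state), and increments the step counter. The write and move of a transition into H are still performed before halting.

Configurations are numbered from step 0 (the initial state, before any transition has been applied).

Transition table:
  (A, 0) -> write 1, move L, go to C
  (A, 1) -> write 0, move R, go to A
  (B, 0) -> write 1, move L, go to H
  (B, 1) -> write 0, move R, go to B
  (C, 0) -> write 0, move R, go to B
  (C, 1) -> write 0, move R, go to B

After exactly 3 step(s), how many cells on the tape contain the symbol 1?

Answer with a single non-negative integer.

Step 1: in state A at pos 0, read 0 -> (A,0)->write 1,move L,goto C. Now: state=C, head=-1, tape[-2..1]=0010 (head:  ^)
Step 2: in state C at pos -1, read 0 -> (C,0)->write 0,move R,goto B. Now: state=B, head=0, tape[-2..1]=0010 (head:   ^)
Step 3: in state B at pos 0, read 1 -> (B,1)->write 0,move R,goto B. Now: state=B, head=1, tape[-2..2]=00000 (head:    ^)
No cell contains 1 after step 3 -> 0 cell(s)

Answer: 0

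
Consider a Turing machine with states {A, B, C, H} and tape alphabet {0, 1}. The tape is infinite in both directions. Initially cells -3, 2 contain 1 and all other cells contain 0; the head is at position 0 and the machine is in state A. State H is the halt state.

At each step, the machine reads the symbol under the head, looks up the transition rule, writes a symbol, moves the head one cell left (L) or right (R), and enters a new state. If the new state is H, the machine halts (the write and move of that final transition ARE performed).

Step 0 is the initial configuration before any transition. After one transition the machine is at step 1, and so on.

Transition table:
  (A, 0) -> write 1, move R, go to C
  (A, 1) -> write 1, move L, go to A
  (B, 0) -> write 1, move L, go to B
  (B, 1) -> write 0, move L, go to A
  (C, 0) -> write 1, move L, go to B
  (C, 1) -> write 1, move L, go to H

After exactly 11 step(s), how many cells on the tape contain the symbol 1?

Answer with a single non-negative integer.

Answer: 6

Derivation:
Step 1: in state A at pos 0, read 0 -> (A,0)->write 1,move R,goto C. Now: state=C, head=1, tape[-4..3]=01001010 (head:      ^)
Step 2: in state C at pos 1, read 0 -> (C,0)->write 1,move L,goto B. Now: state=B, head=0, tape[-4..3]=01001110 (head:     ^)
Step 3: in state B at pos 0, read 1 -> (B,1)->write 0,move L,goto A. Now: state=A, head=-1, tape[-4..3]=01000110 (head:    ^)
Step 4: in state A at pos -1, read 0 -> (A,0)->write 1,move R,goto C. Now: state=C, head=0, tape[-4..3]=01010110 (head:     ^)
Step 5: in state C at pos 0, read 0 -> (C,0)->write 1,move L,goto B. Now: state=B, head=-1, tape[-4..3]=01011110 (head:    ^)
Step 6: in state B at pos -1, read 1 -> (B,1)->write 0,move L,goto A. Now: state=A, head=-2, tape[-4..3]=01001110 (head:   ^)
Step 7: in state A at pos -2, read 0 -> (A,0)->write 1,move R,goto C. Now: state=C, head=-1, tape[-4..3]=01101110 (head:    ^)
Step 8: in state C at pos -1, read 0 -> (C,0)->write 1,move L,goto B. Now: state=B, head=-2, tape[-4..3]=01111110 (head:   ^)
Step 9: in state B at pos -2, read 1 -> (B,1)->write 0,move L,goto A. Now: state=A, head=-3, tape[-4..3]=01011110 (head:  ^)
Step 10: in state A at pos -3, read 1 -> (A,1)->write 1,move L,goto A. Now: state=A, head=-4, tape[-5..3]=001011110 (head:  ^)
Step 11: in state A at pos -4, read 0 -> (A,0)->write 1,move R,goto C. Now: state=C, head=-3, tape[-5..3]=011011110 (head:   ^)
Cells containing 1 after step 11: {-4, -3, -1, 0, 1, 2} -> 6 cell(s)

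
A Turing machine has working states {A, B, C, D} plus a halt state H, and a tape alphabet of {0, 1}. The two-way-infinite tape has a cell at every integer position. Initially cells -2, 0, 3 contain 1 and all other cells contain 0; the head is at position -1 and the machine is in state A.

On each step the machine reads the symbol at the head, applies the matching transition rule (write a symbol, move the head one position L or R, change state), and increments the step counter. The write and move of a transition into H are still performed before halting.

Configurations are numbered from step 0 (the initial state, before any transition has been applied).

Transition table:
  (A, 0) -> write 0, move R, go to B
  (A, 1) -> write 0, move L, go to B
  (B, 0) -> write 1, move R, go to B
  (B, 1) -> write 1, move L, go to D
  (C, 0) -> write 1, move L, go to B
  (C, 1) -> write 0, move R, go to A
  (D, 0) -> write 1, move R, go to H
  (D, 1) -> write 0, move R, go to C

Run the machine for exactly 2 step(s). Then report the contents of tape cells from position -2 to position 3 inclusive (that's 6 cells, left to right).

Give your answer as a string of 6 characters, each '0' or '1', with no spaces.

Step 1: in state A at pos -1, read 0 -> (A,0)->write 0,move R,goto B. Now: state=B, head=0, tape[-3..4]=01010010 (head:    ^)
Step 2: in state B at pos 0, read 1 -> (B,1)->write 1,move L,goto D. Now: state=D, head=-1, tape[-3..4]=01010010 (head:   ^)

Answer: 101001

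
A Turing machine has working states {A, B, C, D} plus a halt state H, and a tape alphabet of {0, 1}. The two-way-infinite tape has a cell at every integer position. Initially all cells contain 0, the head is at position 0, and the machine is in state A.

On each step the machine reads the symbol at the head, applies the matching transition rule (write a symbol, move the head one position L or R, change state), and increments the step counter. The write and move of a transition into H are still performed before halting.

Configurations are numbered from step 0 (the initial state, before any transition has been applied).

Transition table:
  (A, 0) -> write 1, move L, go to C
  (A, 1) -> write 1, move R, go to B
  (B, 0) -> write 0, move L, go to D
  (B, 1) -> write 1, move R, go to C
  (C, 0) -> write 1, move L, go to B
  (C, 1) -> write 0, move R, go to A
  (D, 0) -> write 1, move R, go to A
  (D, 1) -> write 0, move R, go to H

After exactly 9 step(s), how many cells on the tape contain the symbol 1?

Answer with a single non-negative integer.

Answer: 2

Derivation:
Step 1: in state A at pos 0, read 0 -> (A,0)->write 1,move L,goto C. Now: state=C, head=-1, tape[-2..1]=0010 (head:  ^)
Step 2: in state C at pos -1, read 0 -> (C,0)->write 1,move L,goto B. Now: state=B, head=-2, tape[-3..1]=00110 (head:  ^)
Step 3: in state B at pos -2, read 0 -> (B,0)->write 0,move L,goto D. Now: state=D, head=-3, tape[-4..1]=000110 (head:  ^)
Step 4: in state D at pos -3, read 0 -> (D,0)->write 1,move R,goto A. Now: state=A, head=-2, tape[-4..1]=010110 (head:   ^)
Step 5: in state A at pos -2, read 0 -> (A,0)->write 1,move L,goto C. Now: state=C, head=-3, tape[-4..1]=011110 (head:  ^)
Step 6: in state C at pos -3, read 1 -> (C,1)->write 0,move R,goto A. Now: state=A, head=-2, tape[-4..1]=001110 (head:   ^)
Step 7: in state A at pos -2, read 1 -> (A,1)->write 1,move R,goto B. Now: state=B, head=-1, tape[-4..1]=001110 (head:    ^)
Step 8: in state B at pos -1, read 1 -> (B,1)->write 1,move R,goto C. Now: state=C, head=0, tape[-4..1]=001110 (head:     ^)
Step 9: in state C at pos 0, read 1 -> (C,1)->write 0,move R,goto A. Now: state=A, head=1, tape[-4..2]=0011000 (head:      ^)
Cells containing 1 after step 9: {-2, -1} -> 2 cell(s)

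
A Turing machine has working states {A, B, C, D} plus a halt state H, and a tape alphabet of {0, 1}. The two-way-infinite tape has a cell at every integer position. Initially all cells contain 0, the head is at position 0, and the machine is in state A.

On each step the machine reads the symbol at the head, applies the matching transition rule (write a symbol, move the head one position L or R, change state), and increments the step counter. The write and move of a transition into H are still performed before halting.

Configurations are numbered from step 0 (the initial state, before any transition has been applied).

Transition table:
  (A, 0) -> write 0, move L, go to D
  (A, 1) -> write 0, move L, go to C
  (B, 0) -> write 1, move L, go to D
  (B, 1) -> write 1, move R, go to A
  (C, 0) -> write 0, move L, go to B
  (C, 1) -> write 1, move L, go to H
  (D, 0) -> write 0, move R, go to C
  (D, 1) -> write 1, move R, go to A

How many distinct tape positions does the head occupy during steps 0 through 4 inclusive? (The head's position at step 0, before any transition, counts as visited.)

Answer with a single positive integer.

Step 1: in state A at pos 0, read 0 -> (A,0)->write 0,move L,goto D. Now: state=D, head=-1, tape[-2..1]=0000 (head:  ^)
Step 2: in state D at pos -1, read 0 -> (D,0)->write 0,move R,goto C. Now: state=C, head=0, tape[-2..1]=0000 (head:   ^)
Step 3: in state C at pos 0, read 0 -> (C,0)->write 0,move L,goto B. Now: state=B, head=-1, tape[-2..1]=0000 (head:  ^)
Step 4: in state B at pos -1, read 0 -> (B,0)->write 1,move L,goto D. Now: state=D, head=-2, tape[-3..1]=00100 (head:  ^)
Head positions at steps 0..4: starting at 0, distinct positions visited = {-2, -1, 0} -> 3 position(s)

Answer: 3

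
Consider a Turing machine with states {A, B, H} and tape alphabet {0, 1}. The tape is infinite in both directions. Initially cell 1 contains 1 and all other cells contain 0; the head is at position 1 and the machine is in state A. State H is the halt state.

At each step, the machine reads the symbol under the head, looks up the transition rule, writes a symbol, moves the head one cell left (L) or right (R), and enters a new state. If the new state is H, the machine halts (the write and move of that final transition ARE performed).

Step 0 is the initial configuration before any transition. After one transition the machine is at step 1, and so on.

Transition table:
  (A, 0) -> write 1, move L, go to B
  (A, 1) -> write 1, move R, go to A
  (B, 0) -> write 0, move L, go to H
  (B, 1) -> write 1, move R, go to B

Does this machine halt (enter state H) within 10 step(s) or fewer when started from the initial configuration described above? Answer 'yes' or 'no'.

Answer: yes

Derivation:
Step 1: in state A at pos 1, read 1 -> (A,1)->write 1,move R,goto A. Now: state=A, head=2, tape[0..3]=0100 (head:   ^)
Step 2: in state A at pos 2, read 0 -> (A,0)->write 1,move L,goto B. Now: state=B, head=1, tape[0..3]=0110 (head:  ^)
Step 3: in state B at pos 1, read 1 -> (B,1)->write 1,move R,goto B. Now: state=B, head=2, tape[0..3]=0110 (head:   ^)
Step 4: in state B at pos 2, read 1 -> (B,1)->write 1,move R,goto B. Now: state=B, head=3, tape[0..4]=01100 (head:    ^)
Step 5: in state B at pos 3, read 0 -> (B,0)->write 0,move L,goto H. Now: state=H, head=2, tape[0..4]=01100 (head:   ^)
State H reached at step 5; 5 <= 10 -> yes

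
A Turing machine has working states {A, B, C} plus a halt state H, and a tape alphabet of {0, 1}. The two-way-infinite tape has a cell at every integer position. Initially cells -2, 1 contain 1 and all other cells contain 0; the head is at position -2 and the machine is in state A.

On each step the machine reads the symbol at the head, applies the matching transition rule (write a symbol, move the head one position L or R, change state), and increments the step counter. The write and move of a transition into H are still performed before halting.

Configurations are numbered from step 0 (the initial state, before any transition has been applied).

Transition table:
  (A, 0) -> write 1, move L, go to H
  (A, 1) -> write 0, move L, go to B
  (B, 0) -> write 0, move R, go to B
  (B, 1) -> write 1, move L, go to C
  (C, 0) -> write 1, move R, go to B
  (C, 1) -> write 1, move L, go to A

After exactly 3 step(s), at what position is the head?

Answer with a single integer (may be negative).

Step 1: in state A at pos -2, read 1 -> (A,1)->write 0,move L,goto B. Now: state=B, head=-3, tape[-4..2]=0000010 (head:  ^)
Step 2: in state B at pos -3, read 0 -> (B,0)->write 0,move R,goto B. Now: state=B, head=-2, tape[-4..2]=0000010 (head:   ^)
Step 3: in state B at pos -2, read 0 -> (B,0)->write 0,move R,goto B. Now: state=B, head=-1, tape[-4..2]=0000010 (head:    ^)

Answer: -1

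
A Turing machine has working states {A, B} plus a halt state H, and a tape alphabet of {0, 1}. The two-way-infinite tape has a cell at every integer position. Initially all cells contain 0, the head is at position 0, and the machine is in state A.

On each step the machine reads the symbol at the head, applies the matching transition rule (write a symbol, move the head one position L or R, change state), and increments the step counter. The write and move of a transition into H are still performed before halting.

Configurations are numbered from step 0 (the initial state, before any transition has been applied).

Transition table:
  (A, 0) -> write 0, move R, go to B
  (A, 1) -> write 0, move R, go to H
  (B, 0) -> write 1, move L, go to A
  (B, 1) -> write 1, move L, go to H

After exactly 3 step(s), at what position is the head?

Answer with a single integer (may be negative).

Answer: 1

Derivation:
Step 1: in state A at pos 0, read 0 -> (A,0)->write 0,move R,goto B. Now: state=B, head=1, tape[-1..2]=0000 (head:   ^)
Step 2: in state B at pos 1, read 0 -> (B,0)->write 1,move L,goto A. Now: state=A, head=0, tape[-1..2]=0010 (head:  ^)
Step 3: in state A at pos 0, read 0 -> (A,0)->write 0,move R,goto B. Now: state=B, head=1, tape[-1..2]=0010 (head:   ^)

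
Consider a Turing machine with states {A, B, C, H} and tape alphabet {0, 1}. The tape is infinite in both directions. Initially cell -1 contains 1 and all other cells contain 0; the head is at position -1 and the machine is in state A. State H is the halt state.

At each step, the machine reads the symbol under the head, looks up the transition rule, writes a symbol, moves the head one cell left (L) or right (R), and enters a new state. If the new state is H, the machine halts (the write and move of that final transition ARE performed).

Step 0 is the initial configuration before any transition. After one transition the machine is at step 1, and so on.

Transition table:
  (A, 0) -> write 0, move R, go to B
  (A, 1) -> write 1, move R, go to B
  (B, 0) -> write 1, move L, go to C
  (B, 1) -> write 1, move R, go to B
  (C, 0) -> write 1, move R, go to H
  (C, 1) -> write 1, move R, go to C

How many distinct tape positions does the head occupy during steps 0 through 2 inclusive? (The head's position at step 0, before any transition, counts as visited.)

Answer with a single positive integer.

Step 1: in state A at pos -1, read 1 -> (A,1)->write 1,move R,goto B. Now: state=B, head=0, tape[-2..1]=0100 (head:   ^)
Step 2: in state B at pos 0, read 0 -> (B,0)->write 1,move L,goto C. Now: state=C, head=-1, tape[-2..1]=0110 (head:  ^)
Head positions at steps 0..2: starting at -1, distinct positions visited = {-1, 0} -> 2 position(s)

Answer: 2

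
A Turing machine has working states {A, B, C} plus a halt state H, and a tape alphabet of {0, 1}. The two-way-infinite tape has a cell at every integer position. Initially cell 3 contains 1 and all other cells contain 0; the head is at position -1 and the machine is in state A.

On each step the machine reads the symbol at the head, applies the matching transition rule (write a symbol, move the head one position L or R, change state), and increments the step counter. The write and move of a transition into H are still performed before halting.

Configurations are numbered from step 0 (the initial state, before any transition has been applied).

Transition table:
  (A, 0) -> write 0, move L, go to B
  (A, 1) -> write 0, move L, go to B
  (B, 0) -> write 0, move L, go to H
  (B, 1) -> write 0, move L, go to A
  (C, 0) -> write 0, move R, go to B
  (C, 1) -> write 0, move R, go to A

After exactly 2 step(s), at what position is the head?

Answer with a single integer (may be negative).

Answer: -3

Derivation:
Step 1: in state A at pos -1, read 0 -> (A,0)->write 0,move L,goto B. Now: state=B, head=-2, tape[-3..4]=00000010 (head:  ^)
Step 2: in state B at pos -2, read 0 -> (B,0)->write 0,move L,goto H. Now: state=H, head=-3, tape[-4..4]=000000010 (head:  ^)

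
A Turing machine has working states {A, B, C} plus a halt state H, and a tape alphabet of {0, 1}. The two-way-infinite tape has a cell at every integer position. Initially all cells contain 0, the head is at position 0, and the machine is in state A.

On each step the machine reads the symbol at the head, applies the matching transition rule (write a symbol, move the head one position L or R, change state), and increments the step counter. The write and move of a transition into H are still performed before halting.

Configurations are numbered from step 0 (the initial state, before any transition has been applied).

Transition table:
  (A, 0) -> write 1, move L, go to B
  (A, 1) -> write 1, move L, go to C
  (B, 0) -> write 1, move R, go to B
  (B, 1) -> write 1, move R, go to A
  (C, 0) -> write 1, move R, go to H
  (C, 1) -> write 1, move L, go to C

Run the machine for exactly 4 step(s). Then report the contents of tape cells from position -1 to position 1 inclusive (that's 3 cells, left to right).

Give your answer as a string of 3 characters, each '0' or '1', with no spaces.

Answer: 111

Derivation:
Step 1: in state A at pos 0, read 0 -> (A,0)->write 1,move L,goto B. Now: state=B, head=-1, tape[-2..1]=0010 (head:  ^)
Step 2: in state B at pos -1, read 0 -> (B,0)->write 1,move R,goto B. Now: state=B, head=0, tape[-2..1]=0110 (head:   ^)
Step 3: in state B at pos 0, read 1 -> (B,1)->write 1,move R,goto A. Now: state=A, head=1, tape[-2..2]=01100 (head:    ^)
Step 4: in state A at pos 1, read 0 -> (A,0)->write 1,move L,goto B. Now: state=B, head=0, tape[-2..2]=01110 (head:   ^)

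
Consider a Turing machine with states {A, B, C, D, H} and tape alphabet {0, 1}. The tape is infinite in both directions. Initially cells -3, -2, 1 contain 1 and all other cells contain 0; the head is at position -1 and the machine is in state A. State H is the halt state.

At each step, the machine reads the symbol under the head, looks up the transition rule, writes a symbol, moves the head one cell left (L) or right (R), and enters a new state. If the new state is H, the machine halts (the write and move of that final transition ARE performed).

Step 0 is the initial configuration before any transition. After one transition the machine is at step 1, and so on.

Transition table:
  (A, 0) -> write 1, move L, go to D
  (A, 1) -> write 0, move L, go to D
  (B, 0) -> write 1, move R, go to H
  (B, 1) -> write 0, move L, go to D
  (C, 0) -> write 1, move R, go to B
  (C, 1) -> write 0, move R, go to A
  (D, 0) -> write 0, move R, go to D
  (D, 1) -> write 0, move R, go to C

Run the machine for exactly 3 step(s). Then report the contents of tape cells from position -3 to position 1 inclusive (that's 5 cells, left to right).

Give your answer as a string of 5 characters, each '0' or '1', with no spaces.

Step 1: in state A at pos -1, read 0 -> (A,0)->write 1,move L,goto D. Now: state=D, head=-2, tape[-4..2]=0111010 (head:   ^)
Step 2: in state D at pos -2, read 1 -> (D,1)->write 0,move R,goto C. Now: state=C, head=-1, tape[-4..2]=0101010 (head:    ^)
Step 3: in state C at pos -1, read 1 -> (C,1)->write 0,move R,goto A. Now: state=A, head=0, tape[-4..2]=0100010 (head:     ^)

Answer: 10001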